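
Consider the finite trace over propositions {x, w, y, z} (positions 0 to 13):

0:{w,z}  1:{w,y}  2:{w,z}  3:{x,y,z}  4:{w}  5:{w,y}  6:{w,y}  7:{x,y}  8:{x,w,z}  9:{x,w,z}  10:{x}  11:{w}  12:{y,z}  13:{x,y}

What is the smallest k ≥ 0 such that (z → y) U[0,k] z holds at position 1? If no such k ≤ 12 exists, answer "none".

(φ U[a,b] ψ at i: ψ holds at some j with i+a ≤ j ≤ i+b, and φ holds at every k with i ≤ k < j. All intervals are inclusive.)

Need earliest j ≥ 1 with z, and (z → y) at every k in [1,j-1].
  j=1: rhs fails.
  j=2: rhs holds; lhs holds on [1,1]. k = 1.

1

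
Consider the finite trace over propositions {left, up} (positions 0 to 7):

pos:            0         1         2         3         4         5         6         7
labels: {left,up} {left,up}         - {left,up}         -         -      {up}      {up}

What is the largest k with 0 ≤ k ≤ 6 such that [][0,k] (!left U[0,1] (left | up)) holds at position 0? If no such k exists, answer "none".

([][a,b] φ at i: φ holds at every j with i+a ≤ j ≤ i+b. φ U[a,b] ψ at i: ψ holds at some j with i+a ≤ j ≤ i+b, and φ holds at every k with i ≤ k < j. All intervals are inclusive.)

(!left U[0,1] (left | up)) must hold from j=0 onward; find where it first fails.
  j=0: holds
  j=1: holds
  j=2: holds
  j=3: holds
  j=4: fails
Holds on [0,3], so largest k = 3.

3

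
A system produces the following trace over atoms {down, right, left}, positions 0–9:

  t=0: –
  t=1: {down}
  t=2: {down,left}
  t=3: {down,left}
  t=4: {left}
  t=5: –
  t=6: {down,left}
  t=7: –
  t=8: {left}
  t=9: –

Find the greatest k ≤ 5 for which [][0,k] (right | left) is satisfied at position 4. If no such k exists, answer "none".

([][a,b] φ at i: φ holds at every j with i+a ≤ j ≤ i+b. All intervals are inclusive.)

(right | left) must hold from j=4 onward; find where it first fails.
  j=4: holds
  j=5: fails
Holds on [4,4], so largest k = 0.

0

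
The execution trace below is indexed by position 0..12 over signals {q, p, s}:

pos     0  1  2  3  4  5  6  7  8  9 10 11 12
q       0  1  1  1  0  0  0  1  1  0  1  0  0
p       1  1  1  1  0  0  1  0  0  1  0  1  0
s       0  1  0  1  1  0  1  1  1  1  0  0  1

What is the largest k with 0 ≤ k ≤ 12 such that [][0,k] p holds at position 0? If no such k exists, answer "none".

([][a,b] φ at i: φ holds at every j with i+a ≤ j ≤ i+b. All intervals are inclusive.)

p must hold from j=0 onward; find where it first fails.
  j=0: holds
  j=1: holds
  j=2: holds
  j=3: holds
  j=4: fails
Holds on [0,3], so largest k = 3.

3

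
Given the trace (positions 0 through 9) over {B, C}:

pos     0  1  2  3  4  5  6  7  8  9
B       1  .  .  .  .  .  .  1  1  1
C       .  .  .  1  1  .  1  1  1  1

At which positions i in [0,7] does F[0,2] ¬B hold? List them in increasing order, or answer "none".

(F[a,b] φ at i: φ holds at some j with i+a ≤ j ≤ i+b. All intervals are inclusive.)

0, 1, 2, 3, 4, 5, 6

Evaluate at each i in [0,7]:
  i=0: ✓ (witness j=1)
  i=1: ✓ (witness j=1)
  i=2: ✓ (witness j=2)
  i=3: ✓ (witness j=3)
  i=4: ✓ (witness j=4)
  i=5: ✓ (witness j=5)
  i=6: ✓ (witness j=6)
  i=7: ✗ (none in [7,9])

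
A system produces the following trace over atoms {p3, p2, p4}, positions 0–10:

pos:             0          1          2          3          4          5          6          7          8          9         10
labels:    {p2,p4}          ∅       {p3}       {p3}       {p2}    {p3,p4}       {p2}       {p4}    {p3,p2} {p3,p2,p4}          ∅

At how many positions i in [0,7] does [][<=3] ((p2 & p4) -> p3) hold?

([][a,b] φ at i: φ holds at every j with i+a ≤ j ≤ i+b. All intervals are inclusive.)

7

Evaluate at each i in [0,7]:
  i=0: ✗ (fails at j=0)
  i=1: ✓ (all of [1,4])
  i=2: ✓ (all of [2,5])
  i=3: ✓ (all of [3,6])
  i=4: ✓ (all of [4,7])
  i=5: ✓ (all of [5,8])
  i=6: ✓ (all of [6,9])
  i=7: ✓ (all of [7,10])
Positions where it holds: {1, 2, 3, 4, 5, 6, 7} → 7.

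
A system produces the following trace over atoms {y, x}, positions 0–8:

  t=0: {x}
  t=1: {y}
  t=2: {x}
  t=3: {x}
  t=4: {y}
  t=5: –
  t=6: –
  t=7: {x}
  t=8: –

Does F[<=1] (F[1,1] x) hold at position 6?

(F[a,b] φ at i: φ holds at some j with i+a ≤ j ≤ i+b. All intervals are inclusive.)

Check F[1,1] x at each j in [6,7]:
  j=6: holds (witness at 7)
  j=7: fails (none in [8,8])
Found at j=6 → formula holds.

True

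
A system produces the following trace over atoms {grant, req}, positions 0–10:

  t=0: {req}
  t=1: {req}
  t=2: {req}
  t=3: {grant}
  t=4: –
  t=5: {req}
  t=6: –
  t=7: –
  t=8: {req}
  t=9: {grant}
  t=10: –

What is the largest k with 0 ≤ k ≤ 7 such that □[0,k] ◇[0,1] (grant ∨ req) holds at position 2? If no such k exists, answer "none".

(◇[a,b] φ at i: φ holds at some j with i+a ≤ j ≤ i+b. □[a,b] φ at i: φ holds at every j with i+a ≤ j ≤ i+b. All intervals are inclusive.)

3

◇[0,1] (grant ∨ req) must hold from j=2 onward; find where it first fails.
  j=2: holds
  j=3: holds
  j=4: holds
  j=5: holds
  j=6: fails
Holds on [2,5], so largest k = 3.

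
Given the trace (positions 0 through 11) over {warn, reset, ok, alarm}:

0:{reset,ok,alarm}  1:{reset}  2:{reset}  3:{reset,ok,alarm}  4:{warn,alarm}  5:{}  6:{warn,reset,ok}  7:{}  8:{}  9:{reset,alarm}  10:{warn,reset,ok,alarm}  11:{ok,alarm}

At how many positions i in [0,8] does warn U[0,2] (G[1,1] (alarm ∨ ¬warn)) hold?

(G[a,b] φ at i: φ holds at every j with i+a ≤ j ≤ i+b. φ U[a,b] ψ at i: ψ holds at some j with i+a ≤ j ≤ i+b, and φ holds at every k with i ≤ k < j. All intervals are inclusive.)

Evaluate at each i in [0,8]:
  i=0: ✓ (rhs at j=0)
  i=1: ✓ (rhs at j=1)
  i=2: ✓ (rhs at j=2)
  i=3: ✓ (rhs at j=3)
  i=4: ✓ (rhs at j=4)
  i=5: ✗ (lhs fails at k=5 before rhs at j=6)
  i=6: ✓ (rhs at j=6)
  i=7: ✓ (rhs at j=7)
  i=8: ✓ (rhs at j=8)
Positions where it holds: {0, 1, 2, 3, 4, 6, 7, 8} → 8.

8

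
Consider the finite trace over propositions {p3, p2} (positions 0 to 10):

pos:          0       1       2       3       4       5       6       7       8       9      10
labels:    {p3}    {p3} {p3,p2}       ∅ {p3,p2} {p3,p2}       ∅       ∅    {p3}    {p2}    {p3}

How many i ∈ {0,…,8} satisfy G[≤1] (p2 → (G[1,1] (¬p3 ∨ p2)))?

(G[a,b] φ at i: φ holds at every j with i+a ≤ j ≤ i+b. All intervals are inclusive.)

8

Evaluate at each i in [0,8]:
  i=0: ✓ (all of [0,1])
  i=1: ✓ (all of [1,2])
  i=2: ✓ (all of [2,3])
  i=3: ✓ (all of [3,4])
  i=4: ✓ (all of [4,5])
  i=5: ✓ (all of [5,6])
  i=6: ✓ (all of [6,7])
  i=7: ✓ (all of [7,8])
  i=8: ✗ (fails at j=9)
Positions where it holds: {0, 1, 2, 3, 4, 5, 6, 7} → 8.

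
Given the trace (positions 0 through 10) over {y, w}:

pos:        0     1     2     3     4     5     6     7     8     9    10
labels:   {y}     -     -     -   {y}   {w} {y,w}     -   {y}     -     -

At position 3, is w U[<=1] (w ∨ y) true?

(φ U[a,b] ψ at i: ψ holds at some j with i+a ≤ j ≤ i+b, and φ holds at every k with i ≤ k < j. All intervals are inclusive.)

No

Need some j in [3,4] with (w ∨ y), and w at every k in [3,j-1].
  j=3: (w ∨ y) false.
  j=4: (w ∨ y) holds, but w fails at k=3 → not this j.
No j in the window works → until fails.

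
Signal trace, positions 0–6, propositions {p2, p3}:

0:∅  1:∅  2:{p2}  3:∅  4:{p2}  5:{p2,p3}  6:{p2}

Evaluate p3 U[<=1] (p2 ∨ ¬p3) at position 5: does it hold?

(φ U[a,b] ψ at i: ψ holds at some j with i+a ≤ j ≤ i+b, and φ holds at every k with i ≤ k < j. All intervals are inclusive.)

Need some j in [5,6] with (p2 ∨ ¬p3), and p3 at every k in [5,j-1].
  j=5: (p2 ∨ ¬p3) holds; no prefix to check → satisfied.

Yes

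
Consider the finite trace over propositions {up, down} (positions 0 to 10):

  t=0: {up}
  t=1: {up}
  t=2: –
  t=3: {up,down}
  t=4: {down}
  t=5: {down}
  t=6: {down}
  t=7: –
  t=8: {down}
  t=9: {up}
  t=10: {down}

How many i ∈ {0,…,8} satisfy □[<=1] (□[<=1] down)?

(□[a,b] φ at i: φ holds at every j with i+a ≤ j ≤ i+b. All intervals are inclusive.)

Evaluate at each i in [0,8]:
  i=0: ✗ (fails at j=0)
  i=1: ✗ (fails at j=1)
  i=2: ✗ (fails at j=2)
  i=3: ✓ (all of [3,4])
  i=4: ✓ (all of [4,5])
  i=5: ✗ (fails at j=6)
  i=6: ✗ (fails at j=6)
  i=7: ✗ (fails at j=7)
  i=8: ✗ (fails at j=8)
Positions where it holds: {3, 4} → 2.

2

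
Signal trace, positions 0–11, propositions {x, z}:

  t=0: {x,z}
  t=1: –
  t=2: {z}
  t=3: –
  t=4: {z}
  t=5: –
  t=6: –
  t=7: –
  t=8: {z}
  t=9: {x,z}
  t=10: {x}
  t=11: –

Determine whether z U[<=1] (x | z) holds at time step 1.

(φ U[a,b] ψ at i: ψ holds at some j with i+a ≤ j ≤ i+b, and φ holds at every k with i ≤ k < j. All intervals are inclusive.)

Need some j in [1,2] with (x | z), and z at every k in [1,j-1].
  j=1: (x | z) false.
  j=2: (x | z) holds, but z fails at k=1 → not this j.
No j in the window works → until fails.

False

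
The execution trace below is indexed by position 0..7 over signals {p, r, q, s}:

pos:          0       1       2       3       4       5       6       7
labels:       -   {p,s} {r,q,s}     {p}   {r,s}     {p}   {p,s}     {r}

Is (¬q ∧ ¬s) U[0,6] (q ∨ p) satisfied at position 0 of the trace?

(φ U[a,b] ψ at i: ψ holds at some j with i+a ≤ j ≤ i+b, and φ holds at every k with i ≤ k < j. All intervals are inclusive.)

Need some j in [0,6] with (q ∨ p), and (¬q ∧ ¬s) at every k in [0,j-1].
  j=0: (q ∨ p) false.
  j=1: (q ∨ p) holds; (¬q ∧ ¬s) holds at every k in [0,0] → satisfied.

Yes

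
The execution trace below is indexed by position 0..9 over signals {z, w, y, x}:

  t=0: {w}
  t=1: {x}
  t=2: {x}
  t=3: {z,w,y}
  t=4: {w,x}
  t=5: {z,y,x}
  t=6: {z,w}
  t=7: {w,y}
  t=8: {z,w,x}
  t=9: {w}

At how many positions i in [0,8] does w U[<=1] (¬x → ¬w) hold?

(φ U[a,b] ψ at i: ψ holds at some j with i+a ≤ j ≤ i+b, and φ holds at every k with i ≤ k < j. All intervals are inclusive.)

Evaluate at each i in [0,8]:
  i=0: ✓ (rhs at j=1; lhs holds on [0,0])
  i=1: ✓ (rhs at j=1)
  i=2: ✓ (rhs at j=2)
  i=3: ✓ (rhs at j=4; lhs holds on [3,3])
  i=4: ✓ (rhs at j=4)
  i=5: ✓ (rhs at j=5)
  i=6: ✗ (no rhs in [6,7])
  i=7: ✓ (rhs at j=8; lhs holds on [7,7])
  i=8: ✓ (rhs at j=8)
Positions where it holds: {0, 1, 2, 3, 4, 5, 7, 8} → 8.

8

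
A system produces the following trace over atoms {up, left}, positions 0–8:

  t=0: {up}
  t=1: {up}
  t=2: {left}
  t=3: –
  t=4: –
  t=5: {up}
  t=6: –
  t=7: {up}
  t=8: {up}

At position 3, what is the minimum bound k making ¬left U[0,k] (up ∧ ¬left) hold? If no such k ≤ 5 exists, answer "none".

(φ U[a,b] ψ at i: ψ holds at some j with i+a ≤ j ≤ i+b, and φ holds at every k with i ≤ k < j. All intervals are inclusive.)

Need earliest j ≥ 3 with (up ∧ ¬left), and ¬left at every k in [3,j-1].
  j=3: rhs fails.
  j=4: rhs fails.
  j=5: rhs holds; lhs holds on [3,4]. k = 2.

2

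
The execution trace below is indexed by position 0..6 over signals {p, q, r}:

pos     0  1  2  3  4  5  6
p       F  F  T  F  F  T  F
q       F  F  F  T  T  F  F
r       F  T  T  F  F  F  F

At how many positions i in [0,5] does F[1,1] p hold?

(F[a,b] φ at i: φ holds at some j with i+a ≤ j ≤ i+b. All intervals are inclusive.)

2

Evaluate at each i in [0,5]:
  i=0: ✗ (none in [1,1])
  i=1: ✓ (witness j=2)
  i=2: ✗ (none in [3,3])
  i=3: ✗ (none in [4,4])
  i=4: ✓ (witness j=5)
  i=5: ✗ (none in [6,6])
Positions where it holds: {1, 4} → 2.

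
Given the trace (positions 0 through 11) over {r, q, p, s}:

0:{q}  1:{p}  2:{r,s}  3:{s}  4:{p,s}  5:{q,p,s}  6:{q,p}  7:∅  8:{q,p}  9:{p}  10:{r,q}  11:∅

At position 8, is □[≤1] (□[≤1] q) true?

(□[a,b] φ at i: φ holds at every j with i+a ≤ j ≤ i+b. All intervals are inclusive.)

Check □[≤1] q at every j in [8,9]:
  j=8: fails at 9
  j=9: fails at 9
Fails at j=8 → formula fails.

Does not hold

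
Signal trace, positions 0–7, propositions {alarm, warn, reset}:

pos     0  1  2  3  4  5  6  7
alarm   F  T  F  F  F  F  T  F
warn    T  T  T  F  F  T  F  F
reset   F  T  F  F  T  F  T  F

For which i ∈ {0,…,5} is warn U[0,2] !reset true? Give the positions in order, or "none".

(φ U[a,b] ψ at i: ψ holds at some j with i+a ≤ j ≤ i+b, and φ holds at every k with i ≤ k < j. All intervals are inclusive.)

0, 1, 2, 3, 5

Evaluate at each i in [0,5]:
  i=0: ✓ (rhs at j=0)
  i=1: ✓ (rhs at j=2; lhs holds on [1,1])
  i=2: ✓ (rhs at j=2)
  i=3: ✓ (rhs at j=3)
  i=4: ✗ (lhs fails at k=4 before rhs at j=5)
  i=5: ✓ (rhs at j=5)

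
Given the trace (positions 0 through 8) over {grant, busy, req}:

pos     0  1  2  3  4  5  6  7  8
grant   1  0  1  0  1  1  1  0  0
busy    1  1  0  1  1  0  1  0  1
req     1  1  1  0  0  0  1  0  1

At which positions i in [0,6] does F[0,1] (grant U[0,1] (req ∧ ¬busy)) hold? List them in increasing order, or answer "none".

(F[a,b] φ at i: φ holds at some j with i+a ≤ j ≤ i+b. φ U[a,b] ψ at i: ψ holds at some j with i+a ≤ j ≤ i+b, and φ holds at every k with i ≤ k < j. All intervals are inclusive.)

1, 2

Evaluate at each i in [0,6]:
  i=0: ✗ (none in [0,1])
  i=1: ✓ (witness j=2)
  i=2: ✓ (witness j=2)
  i=3: ✗ (none in [3,4])
  i=4: ✗ (none in [4,5])
  i=5: ✗ (none in [5,6])
  i=6: ✗ (none in [6,7])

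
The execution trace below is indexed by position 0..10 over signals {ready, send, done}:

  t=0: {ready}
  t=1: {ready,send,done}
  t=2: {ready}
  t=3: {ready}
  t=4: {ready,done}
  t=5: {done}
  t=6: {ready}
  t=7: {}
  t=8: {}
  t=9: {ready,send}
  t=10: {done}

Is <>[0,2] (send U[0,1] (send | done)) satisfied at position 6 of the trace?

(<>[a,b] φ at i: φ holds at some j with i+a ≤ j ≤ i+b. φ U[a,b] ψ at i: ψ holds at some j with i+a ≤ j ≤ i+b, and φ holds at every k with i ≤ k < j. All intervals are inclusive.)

Check (send U[0,1] (send | done)) at each j in [6,8]:
  j=6: fails
  j=7: fails
  j=8: fails
No position in the window satisfies it → formula fails.

Does not hold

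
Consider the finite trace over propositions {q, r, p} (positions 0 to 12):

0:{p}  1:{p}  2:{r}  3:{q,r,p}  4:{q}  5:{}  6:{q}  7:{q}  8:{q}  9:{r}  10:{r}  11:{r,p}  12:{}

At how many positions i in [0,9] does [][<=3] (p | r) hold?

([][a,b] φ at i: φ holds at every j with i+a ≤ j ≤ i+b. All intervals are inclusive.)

Evaluate at each i in [0,9]:
  i=0: ✓ (all of [0,3])
  i=1: ✗ (fails at j=4)
  i=2: ✗ (fails at j=4)
  i=3: ✗ (fails at j=4)
  i=4: ✗ (fails at j=4)
  i=5: ✗ (fails at j=5)
  i=6: ✗ (fails at j=6)
  i=7: ✗ (fails at j=7)
  i=8: ✗ (fails at j=8)
  i=9: ✗ (fails at j=12)
Positions where it holds: {0} → 1.

1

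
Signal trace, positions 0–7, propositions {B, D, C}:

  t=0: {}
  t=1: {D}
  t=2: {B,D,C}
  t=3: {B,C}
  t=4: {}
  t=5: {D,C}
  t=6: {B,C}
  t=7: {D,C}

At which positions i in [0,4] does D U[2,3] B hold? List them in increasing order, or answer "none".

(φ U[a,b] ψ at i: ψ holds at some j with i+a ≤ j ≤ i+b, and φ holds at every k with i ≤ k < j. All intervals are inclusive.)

Evaluate at each i in [0,4]:
  i=0: ✗ (lhs fails at k=0 before rhs at j=2)
  i=1: ✓ (rhs at j=3; lhs holds on [1,2])
  i=2: ✗ (no rhs in [4,5])
  i=3: ✗ (lhs fails at k=3 before rhs at j=6)
  i=4: ✗ (lhs fails at k=4 before rhs at j=6)

1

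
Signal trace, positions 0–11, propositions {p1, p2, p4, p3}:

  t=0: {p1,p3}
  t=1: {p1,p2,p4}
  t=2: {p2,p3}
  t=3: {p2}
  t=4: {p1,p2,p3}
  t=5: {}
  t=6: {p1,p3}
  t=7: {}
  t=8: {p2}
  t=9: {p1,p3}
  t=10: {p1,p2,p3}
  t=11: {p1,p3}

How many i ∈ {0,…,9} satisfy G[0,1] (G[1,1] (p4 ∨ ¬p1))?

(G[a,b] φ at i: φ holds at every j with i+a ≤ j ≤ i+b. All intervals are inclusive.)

Evaluate at each i in [0,9]:
  i=0: ✓ (all of [0,1])
  i=1: ✓ (all of [1,2])
  i=2: ✗ (fails at j=3)
  i=3: ✗ (fails at j=3)
  i=4: ✗ (fails at j=5)
  i=5: ✗ (fails at j=5)
  i=6: ✓ (all of [6,7])
  i=7: ✗ (fails at j=8)
  i=8: ✗ (fails at j=8)
  i=9: ✗ (fails at j=9)
Positions where it holds: {0, 1, 6} → 3.

3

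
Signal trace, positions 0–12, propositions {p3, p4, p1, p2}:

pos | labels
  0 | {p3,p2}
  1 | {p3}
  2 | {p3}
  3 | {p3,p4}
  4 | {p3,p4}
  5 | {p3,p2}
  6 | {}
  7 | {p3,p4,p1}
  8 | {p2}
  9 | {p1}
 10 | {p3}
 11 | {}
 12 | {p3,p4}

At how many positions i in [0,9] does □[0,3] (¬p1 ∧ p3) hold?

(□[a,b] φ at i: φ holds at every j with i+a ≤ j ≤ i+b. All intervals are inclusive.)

Evaluate at each i in [0,9]:
  i=0: ✓ (all of [0,3])
  i=1: ✓ (all of [1,4])
  i=2: ✓ (all of [2,5])
  i=3: ✗ (fails at j=6)
  i=4: ✗ (fails at j=6)
  i=5: ✗ (fails at j=6)
  i=6: ✗ (fails at j=6)
  i=7: ✗ (fails at j=7)
  i=8: ✗ (fails at j=8)
  i=9: ✗ (fails at j=9)
Positions where it holds: {0, 1, 2} → 3.

3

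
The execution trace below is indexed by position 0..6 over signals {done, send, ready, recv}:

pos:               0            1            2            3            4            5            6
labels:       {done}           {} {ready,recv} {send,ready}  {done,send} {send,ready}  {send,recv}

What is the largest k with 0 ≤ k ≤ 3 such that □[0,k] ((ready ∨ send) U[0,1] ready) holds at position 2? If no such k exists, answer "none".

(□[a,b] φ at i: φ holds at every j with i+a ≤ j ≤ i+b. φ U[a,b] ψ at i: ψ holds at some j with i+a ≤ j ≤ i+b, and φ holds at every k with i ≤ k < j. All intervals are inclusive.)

3

((ready ∨ send) U[0,1] ready) must hold from j=2 onward; find where it first fails.
  j=2: holds
  j=3: holds
  j=4: holds
  j=5: holds
Holds through j=5; largest k = 3.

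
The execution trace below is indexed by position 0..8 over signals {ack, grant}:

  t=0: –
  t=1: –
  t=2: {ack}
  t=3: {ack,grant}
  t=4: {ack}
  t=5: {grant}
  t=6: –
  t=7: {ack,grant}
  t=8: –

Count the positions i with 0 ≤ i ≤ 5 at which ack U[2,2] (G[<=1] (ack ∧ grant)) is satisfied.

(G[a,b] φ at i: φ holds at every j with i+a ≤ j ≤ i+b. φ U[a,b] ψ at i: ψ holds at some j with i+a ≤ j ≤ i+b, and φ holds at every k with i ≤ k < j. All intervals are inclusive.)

0

Evaluate at each i in [0,5]:
  i=0: ✗ (no rhs in [2,2])
  i=1: ✗ (no rhs in [3,3])
  i=2: ✗ (no rhs in [4,4])
  i=3: ✗ (no rhs in [5,5])
  i=4: ✗ (no rhs in [6,6])
  i=5: ✗ (no rhs in [7,7])
Positions where it holds: {} → 0.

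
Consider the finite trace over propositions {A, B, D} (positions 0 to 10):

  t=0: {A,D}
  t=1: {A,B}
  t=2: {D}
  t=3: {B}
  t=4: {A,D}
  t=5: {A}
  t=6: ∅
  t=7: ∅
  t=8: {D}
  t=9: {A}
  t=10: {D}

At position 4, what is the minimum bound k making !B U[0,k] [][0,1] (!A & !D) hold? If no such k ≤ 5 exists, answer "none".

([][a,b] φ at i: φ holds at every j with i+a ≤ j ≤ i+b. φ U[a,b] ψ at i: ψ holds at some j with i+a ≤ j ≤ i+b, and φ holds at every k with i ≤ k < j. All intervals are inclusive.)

Need earliest j ≥ 4 with [][0,1] (!A & !D), and !B at every k in [4,j-1].
  j=4: rhs fails.
  j=5: rhs fails.
  j=6: rhs holds; lhs holds on [4,5]. k = 2.

2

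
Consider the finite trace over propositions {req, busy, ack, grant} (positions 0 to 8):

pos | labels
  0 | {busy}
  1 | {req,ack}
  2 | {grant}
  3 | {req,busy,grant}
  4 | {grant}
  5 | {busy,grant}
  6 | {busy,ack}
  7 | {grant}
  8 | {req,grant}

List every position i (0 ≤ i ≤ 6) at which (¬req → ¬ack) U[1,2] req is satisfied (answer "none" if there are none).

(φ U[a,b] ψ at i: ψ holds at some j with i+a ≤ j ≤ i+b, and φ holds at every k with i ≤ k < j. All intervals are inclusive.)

0, 1, 2

Evaluate at each i in [0,6]:
  i=0: ✓ (rhs at j=1; lhs holds on [0,0])
  i=1: ✓ (rhs at j=3; lhs holds on [1,2])
  i=2: ✓ (rhs at j=3; lhs holds on [2,2])
  i=3: ✗ (no rhs in [4,5])
  i=4: ✗ (no rhs in [5,6])
  i=5: ✗ (no rhs in [6,7])
  i=6: ✗ (lhs fails at k=6 before rhs at j=8)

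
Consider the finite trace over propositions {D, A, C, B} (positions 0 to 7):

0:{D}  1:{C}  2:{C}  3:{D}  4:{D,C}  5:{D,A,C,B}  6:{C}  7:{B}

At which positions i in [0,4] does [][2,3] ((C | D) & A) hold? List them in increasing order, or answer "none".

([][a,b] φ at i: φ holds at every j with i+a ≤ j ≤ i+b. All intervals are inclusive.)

none

Evaluate at each i in [0,4]:
  i=0: ✗ (fails at j=2)
  i=1: ✗ (fails at j=3)
  i=2: ✗ (fails at j=4)
  i=3: ✗ (fails at j=6)
  i=4: ✗ (fails at j=6)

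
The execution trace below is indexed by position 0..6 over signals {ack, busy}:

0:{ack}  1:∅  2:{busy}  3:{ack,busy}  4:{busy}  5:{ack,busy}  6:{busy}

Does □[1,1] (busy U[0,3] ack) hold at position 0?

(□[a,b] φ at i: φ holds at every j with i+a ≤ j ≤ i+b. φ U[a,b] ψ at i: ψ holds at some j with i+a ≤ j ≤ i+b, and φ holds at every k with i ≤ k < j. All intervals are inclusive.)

Check (busy U[0,3] ack) at every j in [1,1]:
  j=1: fails
Fails at j=1 → formula fails.

Does not hold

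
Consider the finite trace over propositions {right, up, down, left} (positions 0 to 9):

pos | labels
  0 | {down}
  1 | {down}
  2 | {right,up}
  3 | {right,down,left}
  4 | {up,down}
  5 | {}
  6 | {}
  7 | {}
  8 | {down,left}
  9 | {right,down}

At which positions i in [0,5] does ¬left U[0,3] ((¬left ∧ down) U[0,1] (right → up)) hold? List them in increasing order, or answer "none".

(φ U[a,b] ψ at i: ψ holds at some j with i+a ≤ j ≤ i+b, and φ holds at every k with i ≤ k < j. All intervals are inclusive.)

0, 1, 2, 4, 5

Evaluate at each i in [0,5]:
  i=0: ✓ (rhs at j=0)
  i=1: ✓ (rhs at j=1)
  i=2: ✓ (rhs at j=2)
  i=3: ✗ (lhs fails at k=3 before rhs at j=4)
  i=4: ✓ (rhs at j=4)
  i=5: ✓ (rhs at j=5)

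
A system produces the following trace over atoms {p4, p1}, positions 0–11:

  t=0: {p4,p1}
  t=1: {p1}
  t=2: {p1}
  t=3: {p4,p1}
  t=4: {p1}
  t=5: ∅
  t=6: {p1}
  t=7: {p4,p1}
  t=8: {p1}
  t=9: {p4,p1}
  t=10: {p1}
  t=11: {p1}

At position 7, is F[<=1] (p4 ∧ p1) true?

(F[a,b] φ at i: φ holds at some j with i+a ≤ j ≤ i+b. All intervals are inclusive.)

Check (p4 ∧ p1) at each j in [7,8]:
  j=7: true
  j=8: false
Found at j=7 → formula holds.

Holds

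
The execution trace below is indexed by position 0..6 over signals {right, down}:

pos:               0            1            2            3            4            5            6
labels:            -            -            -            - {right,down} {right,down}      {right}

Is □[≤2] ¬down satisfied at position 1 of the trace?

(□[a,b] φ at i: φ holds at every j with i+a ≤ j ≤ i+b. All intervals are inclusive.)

Check ¬down at every j in [1,3]:
  j=1: true
  j=2: true
  j=3: true
All positions satisfy it → formula holds.

Yes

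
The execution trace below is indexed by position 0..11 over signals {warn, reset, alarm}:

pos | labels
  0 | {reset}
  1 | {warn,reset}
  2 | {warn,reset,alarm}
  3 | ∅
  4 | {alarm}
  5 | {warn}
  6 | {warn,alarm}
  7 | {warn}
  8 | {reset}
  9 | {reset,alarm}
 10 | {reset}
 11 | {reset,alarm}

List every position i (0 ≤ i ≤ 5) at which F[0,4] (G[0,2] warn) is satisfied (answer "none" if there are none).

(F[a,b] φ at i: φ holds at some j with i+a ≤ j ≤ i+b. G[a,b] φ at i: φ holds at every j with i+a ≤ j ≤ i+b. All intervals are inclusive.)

Evaluate at each i in [0,5]:
  i=0: ✗ (none in [0,4])
  i=1: ✓ (witness j=5)
  i=2: ✓ (witness j=5)
  i=3: ✓ (witness j=5)
  i=4: ✓ (witness j=5)
  i=5: ✓ (witness j=5)

1, 2, 3, 4, 5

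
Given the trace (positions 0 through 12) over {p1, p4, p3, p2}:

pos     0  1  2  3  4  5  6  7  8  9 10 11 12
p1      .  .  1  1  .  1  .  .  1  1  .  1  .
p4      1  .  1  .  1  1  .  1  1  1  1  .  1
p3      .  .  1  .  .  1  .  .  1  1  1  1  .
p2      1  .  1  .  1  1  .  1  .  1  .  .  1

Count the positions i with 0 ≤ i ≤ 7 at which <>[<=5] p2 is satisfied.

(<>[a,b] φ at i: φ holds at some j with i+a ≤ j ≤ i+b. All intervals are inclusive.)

8

Evaluate at each i in [0,7]:
  i=0: ✓ (witness j=0)
  i=1: ✓ (witness j=2)
  i=2: ✓ (witness j=2)
  i=3: ✓ (witness j=4)
  i=4: ✓ (witness j=4)
  i=5: ✓ (witness j=5)
  i=6: ✓ (witness j=7)
  i=7: ✓ (witness j=7)
Positions where it holds: {0, 1, 2, 3, 4, 5, 6, 7} → 8.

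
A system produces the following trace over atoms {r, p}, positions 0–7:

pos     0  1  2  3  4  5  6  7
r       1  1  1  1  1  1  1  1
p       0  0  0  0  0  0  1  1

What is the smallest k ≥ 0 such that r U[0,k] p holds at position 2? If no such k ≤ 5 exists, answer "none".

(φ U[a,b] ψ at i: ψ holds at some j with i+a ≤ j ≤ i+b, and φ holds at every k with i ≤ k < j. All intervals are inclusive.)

4

Need earliest j ≥ 2 with p, and r at every k in [2,j-1].
  j=2: rhs fails.
  j=3: rhs fails.
  j=4: rhs fails.
  j=5: rhs fails.
  j=6: rhs holds; lhs holds on [2,5]. k = 4.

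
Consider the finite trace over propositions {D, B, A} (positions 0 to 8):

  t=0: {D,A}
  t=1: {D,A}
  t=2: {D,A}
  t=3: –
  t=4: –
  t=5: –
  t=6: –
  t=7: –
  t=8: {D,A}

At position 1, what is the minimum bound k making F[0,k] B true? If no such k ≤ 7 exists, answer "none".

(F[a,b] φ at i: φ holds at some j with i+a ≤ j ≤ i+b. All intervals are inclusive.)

Scan j = 1,2,… for B:
  j=1: fails
  j=2: fails
  j=3: fails
  j=4: fails
  j=5: fails
  j=6: fails
  j=7: fails
  j=8: fails
No j in [1,8] satisfies it → none.

none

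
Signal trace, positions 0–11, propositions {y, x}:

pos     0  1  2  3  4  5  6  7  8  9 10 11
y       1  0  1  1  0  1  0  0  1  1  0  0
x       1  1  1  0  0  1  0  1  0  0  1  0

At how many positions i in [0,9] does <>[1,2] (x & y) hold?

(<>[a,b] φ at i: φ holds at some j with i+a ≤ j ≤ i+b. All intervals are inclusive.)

4

Evaluate at each i in [0,9]:
  i=0: ✓ (witness j=2)
  i=1: ✓ (witness j=2)
  i=2: ✗ (none in [3,4])
  i=3: ✓ (witness j=5)
  i=4: ✓ (witness j=5)
  i=5: ✗ (none in [6,7])
  i=6: ✗ (none in [7,8])
  i=7: ✗ (none in [8,9])
  i=8: ✗ (none in [9,10])
  i=9: ✗ (none in [10,11])
Positions where it holds: {0, 1, 3, 4} → 4.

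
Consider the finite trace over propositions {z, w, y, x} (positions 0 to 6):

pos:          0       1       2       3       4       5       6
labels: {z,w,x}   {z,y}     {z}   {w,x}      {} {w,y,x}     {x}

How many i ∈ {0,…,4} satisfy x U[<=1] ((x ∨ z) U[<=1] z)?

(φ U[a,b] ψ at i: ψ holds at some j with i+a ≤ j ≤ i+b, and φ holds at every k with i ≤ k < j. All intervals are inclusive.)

3

Evaluate at each i in [0,4]:
  i=0: ✓ (rhs at j=0)
  i=1: ✓ (rhs at j=1)
  i=2: ✓ (rhs at j=2)
  i=3: ✗ (no rhs in [3,4])
  i=4: ✗ (no rhs in [4,5])
Positions where it holds: {0, 1, 2} → 3.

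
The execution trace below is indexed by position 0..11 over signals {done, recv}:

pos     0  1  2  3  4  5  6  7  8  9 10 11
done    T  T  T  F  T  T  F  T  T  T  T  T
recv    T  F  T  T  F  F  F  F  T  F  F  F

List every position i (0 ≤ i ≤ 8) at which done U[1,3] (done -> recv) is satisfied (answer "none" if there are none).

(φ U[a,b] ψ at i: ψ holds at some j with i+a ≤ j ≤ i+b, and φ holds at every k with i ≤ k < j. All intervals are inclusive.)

0, 1, 2, 4, 5, 7

Evaluate at each i in [0,8]:
  i=0: ✓ (rhs at j=2; lhs holds on [0,1])
  i=1: ✓ (rhs at j=2; lhs holds on [1,1])
  i=2: ✓ (rhs at j=3; lhs holds on [2,2])
  i=3: ✗ (lhs fails at k=3 before rhs at j=6)
  i=4: ✓ (rhs at j=6; lhs holds on [4,5])
  i=5: ✓ (rhs at j=6; lhs holds on [5,5])
  i=6: ✗ (lhs fails at k=6 before rhs at j=8)
  i=7: ✓ (rhs at j=8; lhs holds on [7,7])
  i=8: ✗ (no rhs in [9,11])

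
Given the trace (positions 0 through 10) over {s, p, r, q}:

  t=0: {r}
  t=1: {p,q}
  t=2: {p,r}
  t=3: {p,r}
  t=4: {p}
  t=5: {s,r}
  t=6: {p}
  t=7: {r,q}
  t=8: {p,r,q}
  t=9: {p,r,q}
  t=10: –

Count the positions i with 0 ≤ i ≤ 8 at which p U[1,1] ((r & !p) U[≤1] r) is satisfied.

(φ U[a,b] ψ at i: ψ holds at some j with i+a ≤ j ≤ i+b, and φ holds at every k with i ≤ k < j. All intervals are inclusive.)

Evaluate at each i in [0,8]:
  i=0: ✗ (no rhs in [1,1])
  i=1: ✓ (rhs at j=2; lhs holds on [1,1])
  i=2: ✓ (rhs at j=3; lhs holds on [2,2])
  i=3: ✗ (no rhs in [4,4])
  i=4: ✓ (rhs at j=5; lhs holds on [4,4])
  i=5: ✗ (no rhs in [6,6])
  i=6: ✓ (rhs at j=7; lhs holds on [6,6])
  i=7: ✗ (lhs fails at k=7 before rhs at j=8)
  i=8: ✓ (rhs at j=9; lhs holds on [8,8])
Positions where it holds: {1, 2, 4, 6, 8} → 5.

5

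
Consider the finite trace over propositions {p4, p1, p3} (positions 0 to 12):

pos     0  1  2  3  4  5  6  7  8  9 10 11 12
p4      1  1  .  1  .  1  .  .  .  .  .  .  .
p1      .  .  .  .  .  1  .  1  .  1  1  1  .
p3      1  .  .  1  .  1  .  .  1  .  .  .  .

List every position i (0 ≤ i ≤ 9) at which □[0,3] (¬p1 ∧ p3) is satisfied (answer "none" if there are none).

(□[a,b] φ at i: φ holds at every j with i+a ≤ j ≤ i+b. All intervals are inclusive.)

none

Evaluate at each i in [0,9]:
  i=0: ✗ (fails at j=1)
  i=1: ✗ (fails at j=1)
  i=2: ✗ (fails at j=2)
  i=3: ✗ (fails at j=4)
  i=4: ✗ (fails at j=4)
  i=5: ✗ (fails at j=5)
  i=6: ✗ (fails at j=6)
  i=7: ✗ (fails at j=7)
  i=8: ✗ (fails at j=9)
  i=9: ✗ (fails at j=9)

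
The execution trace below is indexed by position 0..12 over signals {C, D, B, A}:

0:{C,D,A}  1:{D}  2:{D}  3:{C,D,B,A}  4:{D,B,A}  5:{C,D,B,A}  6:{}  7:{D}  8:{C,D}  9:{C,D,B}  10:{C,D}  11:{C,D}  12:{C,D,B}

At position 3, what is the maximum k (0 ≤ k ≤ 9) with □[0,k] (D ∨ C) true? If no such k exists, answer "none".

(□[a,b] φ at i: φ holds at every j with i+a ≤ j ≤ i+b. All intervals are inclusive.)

2

(D ∨ C) must hold from j=3 onward; find where it first fails.
  j=3: holds
  j=4: holds
  j=5: holds
  j=6: fails
Holds on [3,5], so largest k = 2.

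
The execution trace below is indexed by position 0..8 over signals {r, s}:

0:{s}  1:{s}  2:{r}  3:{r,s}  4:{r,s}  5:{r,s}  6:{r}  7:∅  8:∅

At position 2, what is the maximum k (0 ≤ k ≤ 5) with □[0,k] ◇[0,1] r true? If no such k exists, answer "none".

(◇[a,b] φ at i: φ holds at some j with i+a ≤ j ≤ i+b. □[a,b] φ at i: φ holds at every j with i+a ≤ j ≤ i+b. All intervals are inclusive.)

4

◇[0,1] r must hold from j=2 onward; find where it first fails.
  j=2: holds
  j=3: holds
  j=4: holds
  j=5: holds
  j=6: holds
  j=7: fails
Holds on [2,6], so largest k = 4.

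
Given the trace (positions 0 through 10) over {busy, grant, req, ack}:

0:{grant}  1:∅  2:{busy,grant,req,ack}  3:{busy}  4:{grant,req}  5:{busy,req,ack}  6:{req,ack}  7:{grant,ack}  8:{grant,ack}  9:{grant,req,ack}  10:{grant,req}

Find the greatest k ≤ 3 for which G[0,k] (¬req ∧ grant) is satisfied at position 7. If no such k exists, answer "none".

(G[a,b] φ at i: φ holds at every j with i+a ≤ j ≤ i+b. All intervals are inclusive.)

(¬req ∧ grant) must hold from j=7 onward; find where it first fails.
  j=7: holds
  j=8: holds
  j=9: fails
Holds on [7,8], so largest k = 1.

1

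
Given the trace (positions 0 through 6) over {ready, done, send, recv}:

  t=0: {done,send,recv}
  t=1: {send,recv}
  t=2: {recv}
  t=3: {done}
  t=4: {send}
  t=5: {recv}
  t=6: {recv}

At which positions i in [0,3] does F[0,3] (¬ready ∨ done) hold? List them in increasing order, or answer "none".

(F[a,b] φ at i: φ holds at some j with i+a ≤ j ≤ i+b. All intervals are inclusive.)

Evaluate at each i in [0,3]:
  i=0: ✓ (witness j=0)
  i=1: ✓ (witness j=1)
  i=2: ✓ (witness j=2)
  i=3: ✓ (witness j=3)

0, 1, 2, 3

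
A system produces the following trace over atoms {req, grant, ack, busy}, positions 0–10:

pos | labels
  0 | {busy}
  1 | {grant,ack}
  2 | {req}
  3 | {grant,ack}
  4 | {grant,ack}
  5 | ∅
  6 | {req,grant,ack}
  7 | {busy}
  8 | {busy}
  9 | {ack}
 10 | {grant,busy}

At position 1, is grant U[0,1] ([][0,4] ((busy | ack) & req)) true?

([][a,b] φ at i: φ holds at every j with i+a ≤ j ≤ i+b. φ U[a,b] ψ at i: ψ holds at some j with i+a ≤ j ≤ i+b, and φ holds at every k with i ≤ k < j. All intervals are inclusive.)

No

Need some j in [1,2] with [][0,4] ((busy | ack) & req), and grant at every k in [1,j-1].
  j=1: [][0,4] ((busy | ack) & req) — fails at 1.
  j=2: [][0,4] ((busy | ack) & req) — fails at 2.
No j in the window works → until fails.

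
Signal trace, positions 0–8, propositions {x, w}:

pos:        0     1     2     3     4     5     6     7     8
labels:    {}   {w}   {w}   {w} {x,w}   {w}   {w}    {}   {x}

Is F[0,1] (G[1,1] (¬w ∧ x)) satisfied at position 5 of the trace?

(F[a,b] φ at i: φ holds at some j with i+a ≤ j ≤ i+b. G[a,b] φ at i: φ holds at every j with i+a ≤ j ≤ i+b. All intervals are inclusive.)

Check G[1,1] (¬w ∧ x) at each j in [5,6]:
  j=5: fails at 6
  j=6: fails at 7
No position in the window satisfies it → formula fails.

No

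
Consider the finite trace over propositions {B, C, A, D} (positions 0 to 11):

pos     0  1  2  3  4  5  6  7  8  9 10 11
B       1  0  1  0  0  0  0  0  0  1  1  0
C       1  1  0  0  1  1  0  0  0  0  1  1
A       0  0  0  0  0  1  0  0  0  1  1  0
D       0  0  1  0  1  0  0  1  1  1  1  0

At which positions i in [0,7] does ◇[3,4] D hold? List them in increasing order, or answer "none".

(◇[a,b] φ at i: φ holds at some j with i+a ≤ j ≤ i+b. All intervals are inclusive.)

Evaluate at each i in [0,7]:
  i=0: ✓ (witness j=4)
  i=1: ✓ (witness j=4)
  i=2: ✗ (none in [5,6])
  i=3: ✓ (witness j=7)
  i=4: ✓ (witness j=7)
  i=5: ✓ (witness j=8)
  i=6: ✓ (witness j=9)
  i=7: ✓ (witness j=10)

0, 1, 3, 4, 5, 6, 7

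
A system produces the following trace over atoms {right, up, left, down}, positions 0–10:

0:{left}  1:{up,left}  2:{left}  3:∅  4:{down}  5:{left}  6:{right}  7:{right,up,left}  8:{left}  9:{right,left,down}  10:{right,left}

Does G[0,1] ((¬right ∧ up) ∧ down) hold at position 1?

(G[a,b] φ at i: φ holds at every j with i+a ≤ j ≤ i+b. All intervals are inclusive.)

Check ((¬right ∧ up) ∧ down) at every j in [1,2]:
  j=1: false
  j=2: false
Fails at j=1 → formula fails.

Does not hold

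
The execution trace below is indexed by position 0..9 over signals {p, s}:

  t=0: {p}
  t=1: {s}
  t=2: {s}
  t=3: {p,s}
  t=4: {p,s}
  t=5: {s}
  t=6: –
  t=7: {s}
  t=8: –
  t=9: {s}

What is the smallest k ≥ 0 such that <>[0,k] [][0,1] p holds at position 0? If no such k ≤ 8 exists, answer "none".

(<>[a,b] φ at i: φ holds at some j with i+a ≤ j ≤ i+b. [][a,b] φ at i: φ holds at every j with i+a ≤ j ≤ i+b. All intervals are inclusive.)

3

Scan j = 0,1,… for [][0,1] p:
  j=0: fails
  j=1: fails
  j=2: fails
  j=3: holds
First hit at j=3, so smallest k = 3-0 = 3.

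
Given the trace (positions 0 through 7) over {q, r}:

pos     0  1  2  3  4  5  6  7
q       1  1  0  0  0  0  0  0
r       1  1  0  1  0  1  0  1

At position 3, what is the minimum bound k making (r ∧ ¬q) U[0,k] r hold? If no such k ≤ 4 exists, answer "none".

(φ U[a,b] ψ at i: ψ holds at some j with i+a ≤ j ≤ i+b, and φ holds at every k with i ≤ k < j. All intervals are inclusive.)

Need earliest j ≥ 3 with r, and (r ∧ ¬q) at every k in [3,j-1].
  j=3: rhs holds (empty prefix). k = 0.

0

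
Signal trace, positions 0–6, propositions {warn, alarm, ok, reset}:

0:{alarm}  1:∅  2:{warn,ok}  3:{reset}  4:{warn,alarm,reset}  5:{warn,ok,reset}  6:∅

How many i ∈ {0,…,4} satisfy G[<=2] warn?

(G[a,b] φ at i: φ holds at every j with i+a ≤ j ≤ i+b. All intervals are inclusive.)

Evaluate at each i in [0,4]:
  i=0: ✗ (fails at j=0)
  i=1: ✗ (fails at j=1)
  i=2: ✗ (fails at j=3)
  i=3: ✗ (fails at j=3)
  i=4: ✗ (fails at j=6)
Positions where it holds: {} → 0.

0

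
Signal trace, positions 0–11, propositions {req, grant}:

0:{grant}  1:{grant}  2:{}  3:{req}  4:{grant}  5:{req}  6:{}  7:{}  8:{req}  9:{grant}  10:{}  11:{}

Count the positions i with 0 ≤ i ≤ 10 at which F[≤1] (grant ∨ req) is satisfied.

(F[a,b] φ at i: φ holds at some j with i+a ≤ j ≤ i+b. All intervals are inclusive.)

9

Evaluate at each i in [0,10]:
  i=0: ✓ (witness j=0)
  i=1: ✓ (witness j=1)
  i=2: ✓ (witness j=3)
  i=3: ✓ (witness j=3)
  i=4: ✓ (witness j=4)
  i=5: ✓ (witness j=5)
  i=6: ✗ (none in [6,7])
  i=7: ✓ (witness j=8)
  i=8: ✓ (witness j=8)
  i=9: ✓ (witness j=9)
  i=10: ✗ (none in [10,11])
Positions where it holds: {0, 1, 2, 3, 4, 5, 7, 8, 9} → 9.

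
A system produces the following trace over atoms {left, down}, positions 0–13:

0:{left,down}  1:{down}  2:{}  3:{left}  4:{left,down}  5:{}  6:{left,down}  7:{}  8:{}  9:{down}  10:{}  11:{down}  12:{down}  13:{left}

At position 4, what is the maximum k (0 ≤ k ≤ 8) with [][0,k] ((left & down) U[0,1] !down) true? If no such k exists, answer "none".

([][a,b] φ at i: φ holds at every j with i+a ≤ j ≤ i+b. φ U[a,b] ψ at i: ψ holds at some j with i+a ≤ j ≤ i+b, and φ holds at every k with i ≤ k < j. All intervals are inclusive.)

((left & down) U[0,1] !down) must hold from j=4 onward; find where it first fails.
  j=4: holds
  j=5: holds
  j=6: holds
  j=7: holds
  j=8: holds
  j=9: fails
Holds on [4,8], so largest k = 4.

4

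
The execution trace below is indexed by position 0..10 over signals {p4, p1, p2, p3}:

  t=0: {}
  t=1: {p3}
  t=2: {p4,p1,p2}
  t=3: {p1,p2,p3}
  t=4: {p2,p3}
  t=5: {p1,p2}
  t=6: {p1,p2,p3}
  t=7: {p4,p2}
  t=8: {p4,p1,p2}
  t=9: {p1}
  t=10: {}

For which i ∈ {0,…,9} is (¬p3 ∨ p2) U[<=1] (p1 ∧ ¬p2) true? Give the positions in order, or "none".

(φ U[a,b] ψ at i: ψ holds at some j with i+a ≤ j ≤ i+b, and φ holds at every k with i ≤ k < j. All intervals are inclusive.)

Evaluate at each i in [0,9]:
  i=0: ✗ (no rhs in [0,1])
  i=1: ✗ (no rhs in [1,2])
  i=2: ✗ (no rhs in [2,3])
  i=3: ✗ (no rhs in [3,4])
  i=4: ✗ (no rhs in [4,5])
  i=5: ✗ (no rhs in [5,6])
  i=6: ✗ (no rhs in [6,7])
  i=7: ✗ (no rhs in [7,8])
  i=8: ✓ (rhs at j=9; lhs holds on [8,8])
  i=9: ✓ (rhs at j=9)

8, 9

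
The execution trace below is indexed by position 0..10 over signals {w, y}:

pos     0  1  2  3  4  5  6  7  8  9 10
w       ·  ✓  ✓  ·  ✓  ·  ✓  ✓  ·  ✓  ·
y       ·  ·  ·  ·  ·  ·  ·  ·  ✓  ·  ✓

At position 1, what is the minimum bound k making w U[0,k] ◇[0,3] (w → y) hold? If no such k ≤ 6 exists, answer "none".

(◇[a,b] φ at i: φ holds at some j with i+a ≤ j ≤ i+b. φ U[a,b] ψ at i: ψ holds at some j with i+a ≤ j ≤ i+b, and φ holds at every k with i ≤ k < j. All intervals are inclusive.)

0

Need earliest j ≥ 1 with ◇[0,3] (w → y), and w at every k in [1,j-1].
  j=1: rhs holds (empty prefix). k = 0.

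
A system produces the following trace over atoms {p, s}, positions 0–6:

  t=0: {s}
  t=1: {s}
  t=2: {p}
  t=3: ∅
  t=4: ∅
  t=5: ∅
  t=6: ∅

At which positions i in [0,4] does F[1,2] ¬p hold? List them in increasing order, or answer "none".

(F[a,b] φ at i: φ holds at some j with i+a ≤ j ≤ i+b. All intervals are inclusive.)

0, 1, 2, 3, 4

Evaluate at each i in [0,4]:
  i=0: ✓ (witness j=1)
  i=1: ✓ (witness j=3)
  i=2: ✓ (witness j=3)
  i=3: ✓ (witness j=4)
  i=4: ✓ (witness j=5)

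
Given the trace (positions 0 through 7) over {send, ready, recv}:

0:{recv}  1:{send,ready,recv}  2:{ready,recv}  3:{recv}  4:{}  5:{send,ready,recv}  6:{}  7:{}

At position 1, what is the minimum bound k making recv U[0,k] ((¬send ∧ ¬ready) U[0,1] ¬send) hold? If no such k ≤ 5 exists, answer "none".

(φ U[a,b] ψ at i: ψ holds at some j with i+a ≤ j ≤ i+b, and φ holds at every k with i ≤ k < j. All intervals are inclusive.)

Need earliest j ≥ 1 with ((¬send ∧ ¬ready) U[0,1] ¬send), and recv at every k in [1,j-1].
  j=1: rhs fails.
  j=2: rhs holds; lhs holds on [1,1]. k = 1.

1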